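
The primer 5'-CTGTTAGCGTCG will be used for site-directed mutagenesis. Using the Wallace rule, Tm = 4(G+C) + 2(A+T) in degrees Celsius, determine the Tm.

38°C

Counting bases: C=3, G=4, T=4, A=1
So N_AT = 5 and N_GC = 7.
Tm = 2(5) + 4(7) = 10 + 28 = 38°C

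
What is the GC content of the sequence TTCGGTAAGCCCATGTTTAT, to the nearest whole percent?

40%

Scanning the sequence gives G=4, T=8, C=4, A=4.
G+C = 4 + 4 = 8 out of 20 bases
%GC = 8/20 × 100 = 40% ≈ 40%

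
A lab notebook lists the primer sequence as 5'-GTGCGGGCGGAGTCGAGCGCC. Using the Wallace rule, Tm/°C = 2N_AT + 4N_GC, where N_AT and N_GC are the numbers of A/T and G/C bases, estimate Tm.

Scanning the sequence gives T=2, G=11, A=2, C=6.
AT pairs contribute 4, GC pairs contribute 17.
Tm = 2(4) + 4(17) = 8 + 68 = 76°C

76°C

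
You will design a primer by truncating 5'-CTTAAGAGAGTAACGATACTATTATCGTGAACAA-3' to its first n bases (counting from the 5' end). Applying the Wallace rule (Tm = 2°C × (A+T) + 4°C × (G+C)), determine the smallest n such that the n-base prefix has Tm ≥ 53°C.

First 19 bases: CTTAAGAGAGTAACGATAC → Tm = 52°C (< 53°C)
First 20 bases: CTTAAGAGAGTAACGATACT → Tm = 54°C (≥ 53°C)
Since every base adds ≥2°C, Tm only increases with n, so the threshold is first crossed at n = 20.

n = 20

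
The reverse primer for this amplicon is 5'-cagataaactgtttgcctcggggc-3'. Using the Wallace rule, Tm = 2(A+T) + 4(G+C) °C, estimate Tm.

74°C

Scanning the sequence gives T=6, C=6, G=7, A=5.
AT pairs contribute 11, GC pairs contribute 13.
Tm = 2(11) + 4(13) = 22 + 52 = 74°C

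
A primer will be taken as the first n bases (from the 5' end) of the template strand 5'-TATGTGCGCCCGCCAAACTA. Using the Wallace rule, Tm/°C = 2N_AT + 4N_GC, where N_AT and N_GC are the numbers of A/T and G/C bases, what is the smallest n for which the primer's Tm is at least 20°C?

First 6 bases: TATGTG → Tm = 16°C (< 20°C)
First 7 bases: TATGTGC → Tm = 20°C (≥ 20°C)
Each additional base adds 2°C (A/T) or 4°C (G/C), so Tm is non-decreasing in n; n = 7 is the first length to reach 20°C.

n = 7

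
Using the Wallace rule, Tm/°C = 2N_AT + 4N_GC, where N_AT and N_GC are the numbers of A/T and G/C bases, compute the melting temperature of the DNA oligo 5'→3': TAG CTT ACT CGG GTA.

Counting bases: A=3, T=5, G=4, C=3
A+T = 8, G+C = 7
Tm = 2(8) + 4(7) = 16 + 28 = 44°C

44°C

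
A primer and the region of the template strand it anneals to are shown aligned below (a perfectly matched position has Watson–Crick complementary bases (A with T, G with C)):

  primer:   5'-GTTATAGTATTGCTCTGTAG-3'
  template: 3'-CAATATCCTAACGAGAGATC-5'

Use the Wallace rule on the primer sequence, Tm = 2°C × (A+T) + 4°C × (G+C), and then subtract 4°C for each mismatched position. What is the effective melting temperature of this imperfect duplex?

46°C

Primer base counts: A=4, T=9, G=5, C=2 → A+T=13, G+C=7
Perfect-match Tm = 2(13) + 4(7) = 26 + 28 = 54°C
Mismatches (positions where the bases are not complementary): 2 (at positions 8, 17)
Effective Tm = 54 − 2×4 = 54 − 8 = 46°C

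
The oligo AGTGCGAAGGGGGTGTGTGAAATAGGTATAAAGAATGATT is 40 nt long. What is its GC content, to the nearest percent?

Base counts: G=15, A=14, C=1, T=10
G+C = 15 + 1 = 16 out of 40 bases
%GC = 16/40 × 100 = 40% ≈ 40%

40%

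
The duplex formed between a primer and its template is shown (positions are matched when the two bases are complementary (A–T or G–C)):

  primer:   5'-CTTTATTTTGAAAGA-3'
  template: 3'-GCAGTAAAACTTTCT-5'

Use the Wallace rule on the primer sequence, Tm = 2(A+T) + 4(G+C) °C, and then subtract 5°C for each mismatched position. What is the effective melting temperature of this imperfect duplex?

Primer base counts: A=5, T=7, G=2, C=1 → A+T=12, G+C=3
Perfect-match Tm = 2(12) + 4(3) = 24 + 12 = 36°C
Mismatches (positions where the bases are not complementary): 2 (at positions 2, 4)
Effective Tm = 36 − 2×5 = 36 − 10 = 26°C

26°C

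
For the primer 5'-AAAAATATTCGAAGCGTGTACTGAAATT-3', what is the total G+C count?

Base counts: C=3, G=5, A=12, T=8
G+C = 5 + 3 = 8

8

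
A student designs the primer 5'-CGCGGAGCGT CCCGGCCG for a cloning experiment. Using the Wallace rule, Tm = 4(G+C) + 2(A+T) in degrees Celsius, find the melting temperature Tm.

Counting bases: G=8, C=8, T=1, A=1
A+T = 2, G+C = 16
Tm = 2(2) + 4(16) = 4 + 64 = 68°C

68°C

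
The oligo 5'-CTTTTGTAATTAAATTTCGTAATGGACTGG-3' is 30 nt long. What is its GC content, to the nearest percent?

30%

Counting bases: A=8, G=6, C=3, T=13
G+C = 6 + 3 = 9 out of 30 bases
%GC = 9/30 × 100 = 30% ≈ 30%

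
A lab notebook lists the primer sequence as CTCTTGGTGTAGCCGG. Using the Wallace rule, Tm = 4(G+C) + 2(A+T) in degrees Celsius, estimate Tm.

C=4, G=6, A=1, T=5
A+T = 6, G+C = 10
Tm = 4·10 + 2·6 = 40 + 12 = 52°C

52°C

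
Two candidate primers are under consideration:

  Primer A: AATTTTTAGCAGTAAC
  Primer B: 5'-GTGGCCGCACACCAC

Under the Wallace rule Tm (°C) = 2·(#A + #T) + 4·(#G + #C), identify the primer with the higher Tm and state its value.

Primer A: A+T=12, G+C=4 → Tm = 2(12)+4(4) = 40°C
Primer B: A+T=4, G+C=11 → Tm = 2(4)+4(11) = 52°C
40°C vs 52°C → primer B is higher.

Primer B, 52°C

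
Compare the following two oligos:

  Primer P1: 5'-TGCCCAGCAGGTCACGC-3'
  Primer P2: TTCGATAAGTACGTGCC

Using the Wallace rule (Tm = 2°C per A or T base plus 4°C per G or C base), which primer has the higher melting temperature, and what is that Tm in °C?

Primer P1, 58°C

Primer P1: A+T=5, G+C=12 → Tm = 2(5)+4(12) = 58°C
Primer P2: A+T=9, G+C=8 → Tm = 2(9)+4(8) = 50°C
58°C vs 50°C → primer P1 is higher.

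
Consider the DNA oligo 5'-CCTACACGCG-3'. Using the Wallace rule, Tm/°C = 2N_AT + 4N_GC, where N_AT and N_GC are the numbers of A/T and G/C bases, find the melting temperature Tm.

Counting bases: T=1, A=2, G=2, C=5
So N_AT = 3 and N_GC = 7.
Tm = 4·7 + 2·3 = 28 + 6 = 34°C

34°C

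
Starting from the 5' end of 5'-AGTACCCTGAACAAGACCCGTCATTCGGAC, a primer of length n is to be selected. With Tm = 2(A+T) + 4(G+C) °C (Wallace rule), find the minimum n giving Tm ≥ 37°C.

First 12 bases: AGTACCCTGAAC → Tm = 36°C (< 37°C)
First 13 bases: AGTACCCTGAACA → Tm = 38°C (≥ 37°C)
Each additional base adds 2°C (A/T) or 4°C (G/C), so Tm is non-decreasing in n; n = 13 is the first length to reach 37°C.

n = 13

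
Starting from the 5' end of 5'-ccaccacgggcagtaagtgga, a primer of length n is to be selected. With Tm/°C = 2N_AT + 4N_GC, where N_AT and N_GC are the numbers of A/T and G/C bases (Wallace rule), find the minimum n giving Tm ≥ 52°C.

n = 16

First 15 bases: CCACCACGGGCAGTA → Tm = 50°C (< 52°C)
First 16 bases: CCACCACGGGCAGTAA → Tm = 52°C (≥ 52°C)
Each additional base adds 2°C (A/T) or 4°C (G/C), so Tm is non-decreasing in n; n = 16 is the first length to reach 52°C.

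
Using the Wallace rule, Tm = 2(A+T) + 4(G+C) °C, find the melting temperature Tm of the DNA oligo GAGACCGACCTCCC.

48°C

Base counts: T=1, G=3, A=3, C=7
So N_AT = 4 and N_GC = 10.
Tm = 2(4) + 4(10) = 8 + 40 = 48°C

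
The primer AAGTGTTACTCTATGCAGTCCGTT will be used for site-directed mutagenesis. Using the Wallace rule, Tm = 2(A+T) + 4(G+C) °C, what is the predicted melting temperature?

68°C

Scanning the sequence gives T=9, G=5, C=5, A=5.
AT pairs contribute 14, GC pairs contribute 10.
Tm = 4·10 + 2·14 = 40 + 28 = 68°C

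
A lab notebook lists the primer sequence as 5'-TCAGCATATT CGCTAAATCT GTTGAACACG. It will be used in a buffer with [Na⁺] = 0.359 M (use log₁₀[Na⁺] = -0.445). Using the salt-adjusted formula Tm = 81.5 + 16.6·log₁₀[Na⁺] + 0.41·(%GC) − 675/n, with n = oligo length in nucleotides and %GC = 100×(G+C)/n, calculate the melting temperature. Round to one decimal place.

68.0°C

Length n = 30. Scanning the sequence gives T=9, A=9, G=5, C=7.
G+C = 12, so %GC = 12/30 × 100 = 40%
Salt term: 16.6 × (-0.445) = -7.387
GC term: 0.41 × 40 = 16.4; length term: −675/30 = −22.5
Tm = 81.5 + (-7.387) + 16.4 − 22.5 = 68.013 → 68.0°C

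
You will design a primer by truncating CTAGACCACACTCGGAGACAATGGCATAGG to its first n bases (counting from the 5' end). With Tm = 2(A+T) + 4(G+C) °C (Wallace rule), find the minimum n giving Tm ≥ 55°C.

First 17 bases: CTAGACCACACTCGGAG → Tm = 54°C (< 55°C)
First 18 bases: CTAGACCACACTCGGAGA → Tm = 56°C (≥ 55°C)
Since every base adds ≥2°C, Tm only increases with n, so the threshold is first crossed at n = 18.

n = 18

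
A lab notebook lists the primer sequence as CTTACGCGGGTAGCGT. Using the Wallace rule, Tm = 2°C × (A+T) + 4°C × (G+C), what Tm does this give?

Scanning the sequence gives G=6, T=4, C=4, A=2.
So N_AT = 6 and N_GC = 10.
Tm = 2×6 + 4×10 = 52°C

52°C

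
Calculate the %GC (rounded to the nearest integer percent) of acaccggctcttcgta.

Base counts: G=3, C=6, T=4, A=3
G+C = 3 + 6 = 9 out of 16 bases
%GC = 9/16 × 100 = 56.25% ≈ 56%

56%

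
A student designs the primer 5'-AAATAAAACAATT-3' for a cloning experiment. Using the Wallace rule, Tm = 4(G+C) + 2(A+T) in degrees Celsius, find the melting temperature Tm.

Scanning the sequence gives G=0, A=9, C=1, T=3.
So N_AT = 12 and N_GC = 1.
Tm = 4·1 + 2·12 = 4 + 24 = 28°C

28°C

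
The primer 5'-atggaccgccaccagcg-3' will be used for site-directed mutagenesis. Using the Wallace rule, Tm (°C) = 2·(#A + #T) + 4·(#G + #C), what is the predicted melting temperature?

58°C

Counting bases: A=4, C=7, T=1, G=5
A+T = 5, G+C = 12
Tm = 2×5 + 4×12 = 58°C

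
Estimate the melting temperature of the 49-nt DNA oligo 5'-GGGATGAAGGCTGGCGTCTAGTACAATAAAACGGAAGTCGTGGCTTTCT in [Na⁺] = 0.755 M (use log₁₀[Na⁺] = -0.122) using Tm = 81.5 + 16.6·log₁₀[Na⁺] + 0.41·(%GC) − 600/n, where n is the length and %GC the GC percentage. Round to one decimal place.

87.3°C

Length n = 49. Counting bases: A=13, T=12, G=16, C=8
G+C = 24, so %GC = 24/49 × 100 = 48.98%
Salt term: 16.6 × (-0.122) = -2.025
GC term: 0.41 × 48.98 = 20.082; length term: −600/49 = −12.245
Tm = 81.5 + (-2.025) + 20.082 − 12.245 = 87.312 → 87.3°C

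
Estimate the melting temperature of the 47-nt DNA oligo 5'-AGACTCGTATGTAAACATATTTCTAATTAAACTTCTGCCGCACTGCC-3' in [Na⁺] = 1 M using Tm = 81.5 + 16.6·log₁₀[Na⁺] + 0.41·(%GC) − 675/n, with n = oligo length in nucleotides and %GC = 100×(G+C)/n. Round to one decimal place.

Length n = 47. A=14, C=12, G=6, T=15
G+C = 18, so %GC = 18/47 × 100 = 38.298%
Salt term: 16.6 × (0) = 0
GC term: 0.41 × 38.298 = 15.702; length term: −675/47 = −14.362
Tm = 81.5 + (0) + 15.702 − 14.362 = 82.84 → 82.8°C

82.8°C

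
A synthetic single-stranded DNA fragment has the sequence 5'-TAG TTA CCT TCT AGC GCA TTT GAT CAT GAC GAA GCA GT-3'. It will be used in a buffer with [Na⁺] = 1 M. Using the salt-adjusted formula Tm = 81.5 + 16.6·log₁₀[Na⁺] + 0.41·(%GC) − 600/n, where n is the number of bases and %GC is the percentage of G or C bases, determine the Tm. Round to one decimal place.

Length n = 38. Base counts: A=10, G=8, T=12, C=8
G+C = 16, so %GC = 16/38 × 100 = 42.105%
Salt term: 16.6 × (0) = 0
GC term: 0.41 × 42.105 = 17.263; length term: −600/38 = −15.789
Tm = 81.5 + (0) + 17.263 − 15.789 = 82.974 → 83.0°C

83.0°C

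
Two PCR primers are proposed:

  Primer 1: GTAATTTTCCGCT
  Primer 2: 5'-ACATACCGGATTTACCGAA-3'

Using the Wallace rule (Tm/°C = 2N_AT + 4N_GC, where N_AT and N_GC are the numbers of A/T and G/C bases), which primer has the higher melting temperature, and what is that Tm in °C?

Primer 1: A+T=8, G+C=5 → Tm = 2(8)+4(5) = 36°C
Primer 2: A+T=11, G+C=8 → Tm = 2(11)+4(8) = 54°C
36°C vs 54°C → primer 2 is higher.

Primer 2, 54°C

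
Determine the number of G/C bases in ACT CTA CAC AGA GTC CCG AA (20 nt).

Base counts: G=3, C=7, T=3, A=7
G+C = 3 + 7 = 10

10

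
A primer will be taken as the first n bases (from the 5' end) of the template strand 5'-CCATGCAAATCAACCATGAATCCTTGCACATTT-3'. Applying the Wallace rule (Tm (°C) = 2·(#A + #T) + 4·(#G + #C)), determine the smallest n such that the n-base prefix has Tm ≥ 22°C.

First 6 bases: CCATGC → Tm = 20°C (< 22°C)
First 7 bases: CCATGCA → Tm = 22°C (≥ 22°C)
Each additional base adds 2°C (A/T) or 4°C (G/C), so Tm is non-decreasing in n; n = 7 is the first length to reach 22°C.

n = 7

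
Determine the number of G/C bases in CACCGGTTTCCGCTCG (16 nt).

11

Base counts: T=4, A=1, C=7, G=4
Total G or C: 4 + 7 = 11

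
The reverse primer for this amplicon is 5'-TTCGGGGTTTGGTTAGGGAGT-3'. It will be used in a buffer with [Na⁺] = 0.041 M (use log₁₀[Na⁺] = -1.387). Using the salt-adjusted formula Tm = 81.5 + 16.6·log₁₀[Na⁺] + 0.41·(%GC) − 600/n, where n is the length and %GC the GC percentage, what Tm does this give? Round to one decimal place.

51.4°C

Length n = 21. Scanning the sequence gives G=10, A=2, C=1, T=8.
G+C = 11, so %GC = 11/21 × 100 = 52.381%
Salt term: 16.6 × (-1.387) = -23.024
GC term: 0.41 × 52.381 = 21.476; length term: −600/21 = −28.571
Tm = 81.5 + (-23.024) + 21.476 − 28.571 = 51.381 → 51.4°C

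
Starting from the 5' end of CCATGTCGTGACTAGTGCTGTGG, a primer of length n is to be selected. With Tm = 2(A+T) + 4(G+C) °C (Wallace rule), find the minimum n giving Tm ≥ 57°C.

n = 19

First 18 bases: CCATGTCGTGACTAGTGC → Tm = 56°C (< 57°C)
First 19 bases: CCATGTCGTGACTAGTGCT → Tm = 58°C (≥ 57°C)
Since every base adds ≥2°C, Tm only increases with n, so the threshold is first crossed at n = 19.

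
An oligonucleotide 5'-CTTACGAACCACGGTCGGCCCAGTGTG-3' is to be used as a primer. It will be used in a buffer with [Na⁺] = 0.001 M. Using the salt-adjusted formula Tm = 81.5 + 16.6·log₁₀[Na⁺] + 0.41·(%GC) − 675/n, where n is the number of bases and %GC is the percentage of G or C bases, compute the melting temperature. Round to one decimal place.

Length n = 27. Counting bases: T=5, A=5, C=9, G=8
G+C = 17, so %GC = 17/27 × 100 = 62.963%
Salt term: 16.6 × (-3) = -49.8
GC term: 0.41 × 62.963 = 25.815; length term: −675/27 = −25
Tm = 81.5 + (-49.8) + 25.815 − 25 = 32.515 → 32.5°C

32.5°C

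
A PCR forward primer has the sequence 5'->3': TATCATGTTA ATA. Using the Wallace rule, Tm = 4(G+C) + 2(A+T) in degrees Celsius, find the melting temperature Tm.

30°C

G=1, A=5, T=6, C=1
AT pairs contribute 11, GC pairs contribute 2.
Tm = 4·2 + 2·11 = 8 + 22 = 30°C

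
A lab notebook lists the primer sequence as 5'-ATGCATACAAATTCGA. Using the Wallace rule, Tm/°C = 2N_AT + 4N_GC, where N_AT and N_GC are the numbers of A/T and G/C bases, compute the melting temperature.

A=7, G=2, C=3, T=4
So N_AT = 11 and N_GC = 5.
Tm = 2×11 + 4×5 = 42°C

42°C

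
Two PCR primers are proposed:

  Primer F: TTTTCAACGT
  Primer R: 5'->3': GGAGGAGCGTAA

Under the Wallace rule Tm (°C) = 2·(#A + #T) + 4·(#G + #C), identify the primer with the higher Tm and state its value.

Primer R, 38°C

Primer F: A+T=7, G+C=3 → Tm = 2(7)+4(3) = 26°C
Primer R: A+T=5, G+C=7 → Tm = 2(5)+4(7) = 38°C
26°C vs 38°C → primer R is higher.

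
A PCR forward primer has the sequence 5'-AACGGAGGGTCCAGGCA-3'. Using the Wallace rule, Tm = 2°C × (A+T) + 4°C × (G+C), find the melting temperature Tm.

56°C

Scanning the sequence gives A=5, T=1, C=4, G=7.
So N_AT = 6 and N_GC = 11.
Tm = 2×6 + 4×11 = 56°C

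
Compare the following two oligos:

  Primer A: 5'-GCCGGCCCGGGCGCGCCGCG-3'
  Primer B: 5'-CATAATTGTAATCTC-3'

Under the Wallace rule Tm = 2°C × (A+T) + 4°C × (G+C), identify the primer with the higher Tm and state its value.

Primer A, 80°C

Primer A: A+T=0, G+C=20 → Tm = 2(0)+4(20) = 80°C
Primer B: A+T=11, G+C=4 → Tm = 2(11)+4(4) = 38°C
80°C vs 38°C → primer A is higher.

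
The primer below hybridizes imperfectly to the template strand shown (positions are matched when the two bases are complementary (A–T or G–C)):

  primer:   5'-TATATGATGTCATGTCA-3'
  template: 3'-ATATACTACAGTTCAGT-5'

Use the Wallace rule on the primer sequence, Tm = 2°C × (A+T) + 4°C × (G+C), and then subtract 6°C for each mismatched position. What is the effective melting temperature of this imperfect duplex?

Primer base counts: A=5, T=7, G=3, C=2 → A+T=12, G+C=5
Perfect-match Tm = 2(12) + 4(5) = 24 + 20 = 44°C
Mismatches (positions where the bases are not complementary): 1 (at position 13)
Effective Tm = 44 − 1×6 = 44 − 6 = 38°C

38°C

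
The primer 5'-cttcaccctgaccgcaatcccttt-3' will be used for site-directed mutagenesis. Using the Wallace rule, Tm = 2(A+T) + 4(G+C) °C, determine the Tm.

74°C

Base counts: T=7, C=11, A=4, G=2
A+T = 11, G+C = 13
Tm = 2×11 + 4×13 = 74°C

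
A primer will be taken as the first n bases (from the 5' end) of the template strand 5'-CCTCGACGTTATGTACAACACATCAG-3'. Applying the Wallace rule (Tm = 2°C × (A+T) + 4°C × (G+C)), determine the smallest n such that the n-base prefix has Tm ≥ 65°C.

First 22 bases: CCTCGACGTTATGTACAACACA → Tm = 64°C (< 65°C)
First 23 bases: CCTCGACGTTATGTACAACACAT → Tm = 66°C (≥ 65°C)
Each additional base adds 2°C (A/T) or 4°C (G/C), so Tm is non-decreasing in n; n = 23 is the first length to reach 65°C.

n = 23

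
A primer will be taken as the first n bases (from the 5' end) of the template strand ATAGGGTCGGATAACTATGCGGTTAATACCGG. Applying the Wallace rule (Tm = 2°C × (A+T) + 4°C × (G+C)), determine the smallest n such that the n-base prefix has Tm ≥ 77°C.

First 27 bases: ATAGGGTCGGATAACTATGCGGTTAAT → Tm = 76°C (< 77°C)
First 28 bases: ATAGGGTCGGATAACTATGCGGTTAATA → Tm = 78°C (≥ 77°C)
Since every base adds ≥2°C, Tm only increases with n, so the threshold is first crossed at n = 28.

n = 28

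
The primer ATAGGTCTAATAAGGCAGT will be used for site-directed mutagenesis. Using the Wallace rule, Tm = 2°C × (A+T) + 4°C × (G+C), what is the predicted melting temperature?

52°C

Counting bases: G=5, T=5, C=2, A=7
AT pairs contribute 12, GC pairs contribute 7.
Tm = 2×12 + 4×7 = 52°C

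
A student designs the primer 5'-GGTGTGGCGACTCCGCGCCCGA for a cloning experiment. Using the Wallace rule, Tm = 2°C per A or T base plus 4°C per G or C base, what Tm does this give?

78°C

Scanning the sequence gives A=2, G=9, C=8, T=3.
A+T = 5, G+C = 17
Tm = 2×5 + 4×17 = 78°C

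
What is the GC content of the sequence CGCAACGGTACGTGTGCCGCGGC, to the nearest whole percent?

Counting bases: A=3, T=3, G=9, C=8
G+C = 9 + 8 = 17 out of 23 bases
%GC = 17/23 × 100 = 73.91% ≈ 74%

74%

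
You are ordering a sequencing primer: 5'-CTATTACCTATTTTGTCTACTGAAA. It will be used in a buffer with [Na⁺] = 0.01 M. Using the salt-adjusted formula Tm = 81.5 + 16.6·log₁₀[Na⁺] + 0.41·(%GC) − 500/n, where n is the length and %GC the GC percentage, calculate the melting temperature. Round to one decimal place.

Length n = 25. Counting bases: C=5, G=2, T=11, A=7
G+C = 7, so %GC = 7/25 × 100 = 28%
Salt term: 16.6 × (-2) = -33.2
GC term: 0.41 × 28 = 11.48; length term: −500/25 = −20
Tm = 81.5 + (-33.2) + 11.48 − 20 = 39.78 → 39.8°C

39.8°C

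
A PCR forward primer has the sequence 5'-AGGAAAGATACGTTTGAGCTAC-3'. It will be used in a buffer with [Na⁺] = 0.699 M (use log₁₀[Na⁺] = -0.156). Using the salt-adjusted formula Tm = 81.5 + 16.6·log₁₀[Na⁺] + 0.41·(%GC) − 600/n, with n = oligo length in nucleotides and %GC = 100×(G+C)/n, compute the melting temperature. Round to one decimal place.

Length n = 22. Scanning the sequence gives A=8, G=6, C=3, T=5.
G+C = 9, so %GC = 9/22 × 100 = 40.909%
Salt term: 16.6 × (-0.156) = -2.59
GC term: 0.41 × 40.909 = 16.773; length term: −600/22 = −27.273
Tm = 81.5 + (-2.59) + 16.773 − 27.273 = 68.41 → 68.4°C

68.4°C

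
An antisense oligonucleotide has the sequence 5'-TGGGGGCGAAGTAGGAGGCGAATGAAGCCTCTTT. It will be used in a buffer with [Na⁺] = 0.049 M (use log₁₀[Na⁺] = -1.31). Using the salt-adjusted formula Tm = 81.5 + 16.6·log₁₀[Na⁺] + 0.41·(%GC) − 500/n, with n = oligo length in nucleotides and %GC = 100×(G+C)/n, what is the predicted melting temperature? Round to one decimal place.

68.0°C

Length n = 34. G=14, T=7, A=8, C=5
G+C = 19, so %GC = 19/34 × 100 = 55.882%
Salt term: 16.6 × (-1.31) = -21.746
GC term: 0.41 × 55.882 = 22.912; length term: −500/34 = −14.706
Tm = 81.5 + (-21.746) + 22.912 − 14.706 = 67.96 → 68.0°C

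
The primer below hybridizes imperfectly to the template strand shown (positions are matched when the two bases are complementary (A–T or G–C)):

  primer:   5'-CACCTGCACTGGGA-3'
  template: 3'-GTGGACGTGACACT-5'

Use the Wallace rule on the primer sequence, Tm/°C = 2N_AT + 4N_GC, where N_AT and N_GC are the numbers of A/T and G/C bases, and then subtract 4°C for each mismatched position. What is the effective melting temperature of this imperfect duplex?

Primer base counts: A=3, T=2, G=4, C=5 → A+T=5, G+C=9
Perfect-match Tm = 2(5) + 4(9) = 10 + 36 = 46°C
Mismatches (positions where the bases are not complementary): 1 (at position 12)
Effective Tm = 46 − 1×4 = 46 − 4 = 42°C

42°C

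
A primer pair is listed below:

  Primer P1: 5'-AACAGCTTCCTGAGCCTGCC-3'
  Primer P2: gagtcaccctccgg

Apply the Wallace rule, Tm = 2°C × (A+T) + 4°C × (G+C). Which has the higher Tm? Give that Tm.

Primer P1: A+T=8, G+C=12 → Tm = 2(8)+4(12) = 64°C
Primer P2: A+T=4, G+C=10 → Tm = 2(4)+4(10) = 48°C
64°C vs 48°C → primer P1 is higher.

Primer P1, 64°C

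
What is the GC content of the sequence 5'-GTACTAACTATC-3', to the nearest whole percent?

33%

Scanning the sequence gives A=4, C=3, G=1, T=4.
G+C = 1 + 3 = 4 out of 12 bases
%GC = 4/12 × 100 = 33.33% ≈ 33%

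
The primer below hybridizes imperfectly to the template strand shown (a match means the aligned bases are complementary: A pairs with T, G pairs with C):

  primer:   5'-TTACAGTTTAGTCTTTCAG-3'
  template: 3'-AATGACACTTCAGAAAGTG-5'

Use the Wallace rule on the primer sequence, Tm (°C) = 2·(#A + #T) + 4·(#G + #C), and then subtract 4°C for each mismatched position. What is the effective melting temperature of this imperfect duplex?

Primer base counts: A=4, T=9, G=3, C=3 → A+T=13, G+C=6
Perfect-match Tm = 2(13) + 4(6) = 26 + 24 = 50°C
Mismatches (positions where the bases are not complementary): 4 (at positions 5, 8, 9, 19)
Effective Tm = 50 − 4×4 = 50 − 16 = 34°C

34°C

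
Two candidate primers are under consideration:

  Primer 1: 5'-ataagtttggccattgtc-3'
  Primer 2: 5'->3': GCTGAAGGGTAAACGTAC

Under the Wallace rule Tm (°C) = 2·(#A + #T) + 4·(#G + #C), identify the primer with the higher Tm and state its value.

Primer 2, 54°C

Primer 1: A+T=11, G+C=7 → Tm = 2(11)+4(7) = 50°C
Primer 2: A+T=9, G+C=9 → Tm = 2(9)+4(9) = 54°C
50°C vs 54°C → primer 2 is higher.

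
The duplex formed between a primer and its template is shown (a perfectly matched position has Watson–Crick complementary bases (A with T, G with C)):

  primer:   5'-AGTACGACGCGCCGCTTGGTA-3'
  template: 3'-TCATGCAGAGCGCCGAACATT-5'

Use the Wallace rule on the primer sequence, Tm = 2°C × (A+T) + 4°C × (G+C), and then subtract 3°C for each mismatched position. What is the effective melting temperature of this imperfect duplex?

Primer base counts: A=4, T=4, G=7, C=6 → A+T=8, G+C=13
Perfect-match Tm = 2(8) + 4(13) = 16 + 52 = 68°C
Mismatches (positions where the bases are not complementary): 5 (at positions 7, 9, 13, 19, 20)
Effective Tm = 68 − 5×3 = 68 − 15 = 53°C

53°C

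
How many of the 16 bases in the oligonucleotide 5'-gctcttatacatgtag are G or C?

6

T=6, A=4, G=3, C=3
G+C = 3 + 3 = 6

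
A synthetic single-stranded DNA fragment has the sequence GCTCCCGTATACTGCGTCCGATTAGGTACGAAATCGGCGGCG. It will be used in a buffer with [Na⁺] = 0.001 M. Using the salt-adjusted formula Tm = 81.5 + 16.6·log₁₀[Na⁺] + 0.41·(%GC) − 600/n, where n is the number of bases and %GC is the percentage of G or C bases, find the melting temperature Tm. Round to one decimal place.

Length n = 42. Base counts: A=8, C=12, G=13, T=9
G+C = 25, so %GC = 25/42 × 100 = 59.524%
Salt term: 16.6 × (-3) = -49.8
GC term: 0.41 × 59.524 = 24.405; length term: −600/42 = −14.286
Tm = 81.5 + (-49.8) + 24.405 − 14.286 = 41.819 → 41.8°C

41.8°C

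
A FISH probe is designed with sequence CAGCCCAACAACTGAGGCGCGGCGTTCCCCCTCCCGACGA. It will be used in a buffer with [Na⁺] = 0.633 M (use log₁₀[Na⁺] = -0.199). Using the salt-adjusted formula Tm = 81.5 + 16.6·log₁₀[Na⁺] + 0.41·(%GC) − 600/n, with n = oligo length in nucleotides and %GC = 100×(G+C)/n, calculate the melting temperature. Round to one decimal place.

91.9°C

Length n = 40. Scanning the sequence gives A=8, T=4, C=18, G=10.
G+C = 28, so %GC = 28/40 × 100 = 70%
Salt term: 16.6 × (-0.199) = -3.303
GC term: 0.41 × 70 = 28.7; length term: −600/40 = −15
Tm = 81.5 + (-3.303) + 28.7 − 15 = 91.897 → 91.9°C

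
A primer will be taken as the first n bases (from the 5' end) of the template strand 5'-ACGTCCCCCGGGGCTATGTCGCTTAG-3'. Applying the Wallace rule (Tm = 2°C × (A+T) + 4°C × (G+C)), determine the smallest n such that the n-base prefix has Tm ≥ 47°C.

n = 13

First 12 bases: ACGTCCCCCGGG → Tm = 44°C (< 47°C)
First 13 bases: ACGTCCCCCGGGG → Tm = 48°C (≥ 47°C)
Each additional base adds 2°C (A/T) or 4°C (G/C), so Tm is non-decreasing in n; n = 13 is the first length to reach 47°C.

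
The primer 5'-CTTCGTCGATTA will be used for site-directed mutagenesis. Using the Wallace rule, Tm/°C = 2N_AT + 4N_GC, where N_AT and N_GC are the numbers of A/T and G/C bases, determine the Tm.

34°C

Base counts: A=2, C=3, G=2, T=5
AT pairs contribute 7, GC pairs contribute 5.
Tm = 4·5 + 2·7 = 20 + 14 = 34°C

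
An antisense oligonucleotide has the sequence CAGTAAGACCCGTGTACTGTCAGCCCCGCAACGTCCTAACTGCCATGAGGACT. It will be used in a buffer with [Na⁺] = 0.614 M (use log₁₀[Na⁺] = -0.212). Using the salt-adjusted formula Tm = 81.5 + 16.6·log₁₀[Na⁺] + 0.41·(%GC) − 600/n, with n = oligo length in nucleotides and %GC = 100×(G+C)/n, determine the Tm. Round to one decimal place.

89.9°C

Length n = 53. Scanning the sequence gives A=13, T=10, C=18, G=12.
G+C = 30, so %GC = 30/53 × 100 = 56.604%
Salt term: 16.6 × (-0.212) = -3.519
GC term: 0.41 × 56.604 = 23.208; length term: −600/53 = −11.321
Tm = 81.5 + (-3.519) + 23.208 − 11.321 = 89.868 → 89.9°C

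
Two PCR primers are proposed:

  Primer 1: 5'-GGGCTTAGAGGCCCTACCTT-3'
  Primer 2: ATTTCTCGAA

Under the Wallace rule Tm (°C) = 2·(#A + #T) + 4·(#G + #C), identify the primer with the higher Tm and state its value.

Primer 1, 64°C

Primer 1: A+T=8, G+C=12 → Tm = 2(8)+4(12) = 64°C
Primer 2: A+T=7, G+C=3 → Tm = 2(7)+4(3) = 26°C
64°C vs 26°C → primer 1 is higher.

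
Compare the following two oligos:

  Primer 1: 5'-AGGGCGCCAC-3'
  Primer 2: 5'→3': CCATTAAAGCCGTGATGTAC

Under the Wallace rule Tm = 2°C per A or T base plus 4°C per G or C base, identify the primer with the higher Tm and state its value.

Primer 1: A+T=2, G+C=8 → Tm = 2(2)+4(8) = 36°C
Primer 2: A+T=11, G+C=9 → Tm = 2(11)+4(9) = 58°C
36°C vs 58°C → primer 2 is higher.

Primer 2, 58°C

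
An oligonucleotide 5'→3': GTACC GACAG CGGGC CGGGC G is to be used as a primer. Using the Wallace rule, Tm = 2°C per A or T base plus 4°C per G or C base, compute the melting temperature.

76°C

Base counts: G=10, C=7, A=3, T=1
AT pairs contribute 4, GC pairs contribute 17.
Tm = 4·17 + 2·4 = 68 + 8 = 76°C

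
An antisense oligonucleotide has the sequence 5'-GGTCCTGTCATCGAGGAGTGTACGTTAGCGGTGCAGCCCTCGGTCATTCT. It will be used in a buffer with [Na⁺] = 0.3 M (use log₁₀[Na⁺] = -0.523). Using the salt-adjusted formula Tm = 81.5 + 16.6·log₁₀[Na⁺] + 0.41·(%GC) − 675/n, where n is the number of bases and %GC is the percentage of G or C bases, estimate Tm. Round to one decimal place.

Length n = 50. Base counts: A=7, T=14, C=13, G=16
G+C = 29, so %GC = 29/50 × 100 = 58%
Salt term: 16.6 × (-0.523) = -8.682
GC term: 0.41 × 58 = 23.78; length term: −675/50 = −13.5
Tm = 81.5 + (-8.682) + 23.78 − 13.5 = 83.098 → 83.1°C

83.1°C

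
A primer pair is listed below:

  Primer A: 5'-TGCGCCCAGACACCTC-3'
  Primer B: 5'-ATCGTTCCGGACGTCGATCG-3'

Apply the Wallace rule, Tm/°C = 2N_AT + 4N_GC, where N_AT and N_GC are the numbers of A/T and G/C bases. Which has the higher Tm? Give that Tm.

Primer B, 64°C

Primer A: A+T=5, G+C=11 → Tm = 2(5)+4(11) = 54°C
Primer B: A+T=8, G+C=12 → Tm = 2(8)+4(12) = 64°C
54°C vs 64°C → primer B is higher.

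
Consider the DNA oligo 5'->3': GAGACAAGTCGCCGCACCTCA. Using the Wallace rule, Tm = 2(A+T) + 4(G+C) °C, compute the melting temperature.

Counting bases: A=6, T=2, C=8, G=5
AT pairs contribute 8, GC pairs contribute 13.
Tm = 2×8 + 4×13 = 68°C

68°C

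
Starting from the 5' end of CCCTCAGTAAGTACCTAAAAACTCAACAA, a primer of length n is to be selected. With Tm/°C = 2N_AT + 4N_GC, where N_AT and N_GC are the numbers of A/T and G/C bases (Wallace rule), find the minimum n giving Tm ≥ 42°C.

n = 14

First 13 bases: CCCTCAGTAAGTA → Tm = 38°C (< 42°C)
First 14 bases: CCCTCAGTAAGTAC → Tm = 42°C (≥ 42°C)
Since every base adds ≥2°C, Tm only increases with n, so the threshold is first crossed at n = 14.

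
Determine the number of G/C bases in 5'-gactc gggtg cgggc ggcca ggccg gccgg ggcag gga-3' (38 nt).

32

Scanning the sequence gives T=2, A=4, G=21, C=11.
G+C = 21 + 11 = 32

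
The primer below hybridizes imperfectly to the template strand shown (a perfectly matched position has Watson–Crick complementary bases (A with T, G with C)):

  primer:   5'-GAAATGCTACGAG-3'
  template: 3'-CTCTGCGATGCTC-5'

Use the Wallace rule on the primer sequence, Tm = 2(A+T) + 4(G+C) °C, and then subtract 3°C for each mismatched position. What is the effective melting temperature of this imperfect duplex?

Primer base counts: A=5, T=2, G=4, C=2 → A+T=7, G+C=6
Perfect-match Tm = 2(7) + 4(6) = 14 + 24 = 38°C
Mismatches (positions where the bases are not complementary): 2 (at positions 3, 5)
Effective Tm = 38 − 2×3 = 38 − 6 = 32°C

32°C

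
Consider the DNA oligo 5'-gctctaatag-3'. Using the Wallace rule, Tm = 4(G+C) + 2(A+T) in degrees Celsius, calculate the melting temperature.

28°C

Base counts: G=2, T=3, A=3, C=2
AT pairs contribute 6, GC pairs contribute 4.
Tm = 2×6 + 4×4 = 28°C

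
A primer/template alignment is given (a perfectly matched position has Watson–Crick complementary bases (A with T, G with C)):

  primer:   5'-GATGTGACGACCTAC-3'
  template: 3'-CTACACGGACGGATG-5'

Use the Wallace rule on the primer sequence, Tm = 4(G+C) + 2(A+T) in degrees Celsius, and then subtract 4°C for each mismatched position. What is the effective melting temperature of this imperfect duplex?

Primer base counts: A=4, T=3, G=4, C=4 → A+T=7, G+C=8
Perfect-match Tm = 2(7) + 4(8) = 14 + 32 = 46°C
Mismatches (positions where the bases are not complementary): 3 (at positions 7, 9, 10)
Effective Tm = 46 − 3×4 = 46 − 12 = 34°C

34°C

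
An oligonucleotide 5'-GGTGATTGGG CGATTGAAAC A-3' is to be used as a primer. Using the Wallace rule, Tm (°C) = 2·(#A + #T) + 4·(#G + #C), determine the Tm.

Counting bases: C=2, G=8, A=6, T=5
So N_AT = 11 and N_GC = 10.
Tm = 2(11) + 4(10) = 22 + 40 = 62°C

62°C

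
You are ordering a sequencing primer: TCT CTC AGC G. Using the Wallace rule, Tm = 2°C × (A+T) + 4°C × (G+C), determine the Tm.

32°C

Counting bases: G=2, T=3, C=4, A=1
A+T = 4, G+C = 6
Tm = 4·6 + 2·4 = 24 + 8 = 32°C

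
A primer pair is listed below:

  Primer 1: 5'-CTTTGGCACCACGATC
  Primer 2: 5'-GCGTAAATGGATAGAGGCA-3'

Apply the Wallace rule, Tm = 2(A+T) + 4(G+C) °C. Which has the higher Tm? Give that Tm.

Primer 1: A+T=7, G+C=9 → Tm = 2(7)+4(9) = 50°C
Primer 2: A+T=10, G+C=9 → Tm = 2(10)+4(9) = 56°C
50°C vs 56°C → primer 2 is higher.

Primer 2, 56°C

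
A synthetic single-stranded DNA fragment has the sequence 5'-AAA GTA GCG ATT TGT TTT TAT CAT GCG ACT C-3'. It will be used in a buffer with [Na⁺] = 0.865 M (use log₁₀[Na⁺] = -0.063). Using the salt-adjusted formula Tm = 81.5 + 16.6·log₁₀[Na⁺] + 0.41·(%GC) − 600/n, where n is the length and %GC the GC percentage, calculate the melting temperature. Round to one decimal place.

Length n = 31. Scanning the sequence gives A=8, G=6, T=12, C=5.
G+C = 11, so %GC = 11/31 × 100 = 35.484%
Salt term: 16.6 × (-0.063) = -1.046
GC term: 0.41 × 35.484 = 14.548; length term: −600/31 = −19.355
Tm = 81.5 + (-1.046) + 14.548 − 19.355 = 75.647 → 75.6°C

75.6°C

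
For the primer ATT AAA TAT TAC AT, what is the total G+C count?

1

Base counts: A=7, C=1, T=6, G=0
Total G or C: 0 + 1 = 1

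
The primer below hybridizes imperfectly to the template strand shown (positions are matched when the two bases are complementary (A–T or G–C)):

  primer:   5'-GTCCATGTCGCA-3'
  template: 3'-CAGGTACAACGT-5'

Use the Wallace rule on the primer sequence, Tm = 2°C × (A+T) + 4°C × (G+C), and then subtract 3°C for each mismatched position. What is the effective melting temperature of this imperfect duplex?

Primer base counts: A=2, T=3, G=3, C=4 → A+T=5, G+C=7
Perfect-match Tm = 2(5) + 4(7) = 10 + 28 = 38°C
Mismatches (positions where the bases are not complementary): 1 (at position 9)
Effective Tm = 38 − 1×3 = 38 − 3 = 35°C

35°C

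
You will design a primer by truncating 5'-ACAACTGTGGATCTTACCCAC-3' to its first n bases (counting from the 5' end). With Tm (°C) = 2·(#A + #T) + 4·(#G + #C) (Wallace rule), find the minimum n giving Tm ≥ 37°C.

First 12 bases: ACAACTGTGGAT → Tm = 34°C (< 37°C)
First 13 bases: ACAACTGTGGATC → Tm = 38°C (≥ 37°C)
Since every base adds ≥2°C, Tm only increases with n, so the threshold is first crossed at n = 13.

n = 13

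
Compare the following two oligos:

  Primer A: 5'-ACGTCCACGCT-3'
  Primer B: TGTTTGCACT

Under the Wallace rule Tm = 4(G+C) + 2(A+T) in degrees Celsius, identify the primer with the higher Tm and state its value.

Primer A: A+T=4, G+C=7 → Tm = 2(4)+4(7) = 36°C
Primer B: A+T=6, G+C=4 → Tm = 2(6)+4(4) = 28°C
36°C vs 28°C → primer A is higher.

Primer A, 36°C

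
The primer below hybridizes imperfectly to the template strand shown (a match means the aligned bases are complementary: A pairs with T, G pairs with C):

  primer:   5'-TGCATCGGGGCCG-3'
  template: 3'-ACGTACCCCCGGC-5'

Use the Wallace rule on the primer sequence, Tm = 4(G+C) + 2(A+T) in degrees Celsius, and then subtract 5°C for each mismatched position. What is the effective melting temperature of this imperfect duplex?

Primer base counts: A=1, T=2, G=6, C=4 → A+T=3, G+C=10
Perfect-match Tm = 2(3) + 4(10) = 6 + 40 = 46°C
Mismatches (positions where the bases are not complementary): 1 (at position 6)
Effective Tm = 46 − 1×5 = 46 − 5 = 41°C

41°C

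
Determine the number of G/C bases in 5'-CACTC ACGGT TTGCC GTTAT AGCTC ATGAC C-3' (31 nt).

Base counts: A=6, G=6, T=9, C=10
G+C = 6 + 10 = 16

16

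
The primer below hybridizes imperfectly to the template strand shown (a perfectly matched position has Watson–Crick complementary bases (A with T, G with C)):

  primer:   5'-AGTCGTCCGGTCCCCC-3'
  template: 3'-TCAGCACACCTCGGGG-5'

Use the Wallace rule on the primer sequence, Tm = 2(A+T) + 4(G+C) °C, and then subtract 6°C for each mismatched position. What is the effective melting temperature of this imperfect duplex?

Primer base counts: A=1, T=3, G=4, C=8 → A+T=4, G+C=12
Perfect-match Tm = 2(4) + 4(12) = 8 + 48 = 56°C
Mismatches (positions where the bases are not complementary): 4 (at positions 7, 8, 11, 12)
Effective Tm = 56 − 4×6 = 56 − 24 = 32°C

32°C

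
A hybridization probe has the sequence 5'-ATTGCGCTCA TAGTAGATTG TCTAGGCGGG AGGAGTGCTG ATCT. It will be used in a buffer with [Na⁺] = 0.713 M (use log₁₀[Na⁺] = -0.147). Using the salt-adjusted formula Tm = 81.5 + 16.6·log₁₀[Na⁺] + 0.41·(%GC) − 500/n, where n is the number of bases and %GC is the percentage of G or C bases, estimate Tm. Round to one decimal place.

88.2°C

Length n = 44. Scanning the sequence gives C=7, A=9, T=13, G=15.
G+C = 22, so %GC = 22/44 × 100 = 50%
Salt term: 16.6 × (-0.147) = -2.44
GC term: 0.41 × 50 = 20.5; length term: −500/44 = −11.364
Tm = 81.5 + (-2.44) + 20.5 − 11.364 = 88.196 → 88.2°C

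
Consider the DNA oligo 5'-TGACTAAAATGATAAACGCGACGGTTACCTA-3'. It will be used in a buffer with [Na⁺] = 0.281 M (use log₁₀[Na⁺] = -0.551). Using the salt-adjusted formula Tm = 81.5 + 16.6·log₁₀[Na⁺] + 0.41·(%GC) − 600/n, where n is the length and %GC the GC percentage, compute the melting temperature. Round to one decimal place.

Length n = 31. Counting bases: G=6, T=7, A=12, C=6
G+C = 12, so %GC = 12/31 × 100 = 38.71%
Salt term: 16.6 × (-0.551) = -9.147
GC term: 0.41 × 38.71 = 15.871; length term: −600/31 = −19.355
Tm = 81.5 + (-9.147) + 15.871 − 19.355 = 68.869 → 68.9°C

68.9°C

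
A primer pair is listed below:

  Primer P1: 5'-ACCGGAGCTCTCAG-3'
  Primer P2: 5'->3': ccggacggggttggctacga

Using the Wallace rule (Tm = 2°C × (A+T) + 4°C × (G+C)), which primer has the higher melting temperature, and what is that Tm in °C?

Primer P2, 68°C

Primer P1: A+T=5, G+C=9 → Tm = 2(5)+4(9) = 46°C
Primer P2: A+T=6, G+C=14 → Tm = 2(6)+4(14) = 68°C
46°C vs 68°C → primer P2 is higher.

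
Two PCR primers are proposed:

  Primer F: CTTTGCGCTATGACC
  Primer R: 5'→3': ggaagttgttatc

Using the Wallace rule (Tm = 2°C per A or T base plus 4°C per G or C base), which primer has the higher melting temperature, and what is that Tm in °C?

Primer F, 46°C

Primer F: A+T=7, G+C=8 → Tm = 2(7)+4(8) = 46°C
Primer R: A+T=8, G+C=5 → Tm = 2(8)+4(5) = 36°C
46°C vs 36°C → primer F is higher.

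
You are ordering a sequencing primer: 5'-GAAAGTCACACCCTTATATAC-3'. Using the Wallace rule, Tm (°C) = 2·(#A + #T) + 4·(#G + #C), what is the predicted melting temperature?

58°C

Scanning the sequence gives C=6, T=5, G=2, A=8.
AT pairs contribute 13, GC pairs contribute 8.
Tm = 2×13 + 4×8 = 58°C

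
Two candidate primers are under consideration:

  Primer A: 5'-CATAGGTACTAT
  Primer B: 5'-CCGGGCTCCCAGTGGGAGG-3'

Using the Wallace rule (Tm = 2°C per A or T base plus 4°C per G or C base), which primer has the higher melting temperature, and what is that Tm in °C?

Primer B, 68°C

Primer A: A+T=8, G+C=4 → Tm = 2(8)+4(4) = 32°C
Primer B: A+T=4, G+C=15 → Tm = 2(4)+4(15) = 68°C
32°C vs 68°C → primer B is higher.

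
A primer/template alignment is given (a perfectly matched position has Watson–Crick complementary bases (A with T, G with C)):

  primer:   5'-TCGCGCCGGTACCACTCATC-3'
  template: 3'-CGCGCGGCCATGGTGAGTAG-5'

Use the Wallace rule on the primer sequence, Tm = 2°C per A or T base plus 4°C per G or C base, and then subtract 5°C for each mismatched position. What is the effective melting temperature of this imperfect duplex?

61°C

Primer base counts: A=3, T=4, G=4, C=9 → A+T=7, G+C=13
Perfect-match Tm = 2(7) + 4(13) = 14 + 52 = 66°C
Mismatches (positions where the bases are not complementary): 1 (at position 1)
Effective Tm = 66 − 1×5 = 66 − 5 = 61°C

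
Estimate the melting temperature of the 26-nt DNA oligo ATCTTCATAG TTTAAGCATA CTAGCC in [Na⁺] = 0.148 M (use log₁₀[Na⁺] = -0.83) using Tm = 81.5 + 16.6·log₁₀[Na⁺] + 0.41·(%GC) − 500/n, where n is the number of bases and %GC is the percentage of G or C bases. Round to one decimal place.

Length n = 26. Scanning the sequence gives A=8, C=6, G=3, T=9.
G+C = 9, so %GC = 9/26 × 100 = 34.615%
Salt term: 16.6 × (-0.83) = -13.778
GC term: 0.41 × 34.615 = 14.192; length term: −500/26 = −19.231
Tm = 81.5 + (-13.778) + 14.192 − 19.231 = 62.683 → 62.7°C

62.7°C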